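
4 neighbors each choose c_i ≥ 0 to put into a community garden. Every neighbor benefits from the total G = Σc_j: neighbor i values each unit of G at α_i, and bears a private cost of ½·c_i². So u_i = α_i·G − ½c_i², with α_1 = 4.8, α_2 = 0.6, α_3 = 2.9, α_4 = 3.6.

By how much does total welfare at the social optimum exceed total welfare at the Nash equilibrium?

Neighbor i's FOC: ∂u_i/∂c_i = α_i − c_i = 0, so c_i* = α_i.
NE contributions = (4.8, 0.6, 2.9, 3.6); G = 11.9.
W^NE = (Σα)·G − ½Σα_i² = 11.9² − ½·44.77 = 119.225.
Planner sets c_i = Σα_j = 11.9 for every i, so G^SO = 4·11.9 = 47.6.
W^SO = (Σα)·G^SO − ½·4·(Σα)² = (4/2)·11.9² = 283.22.
Deadweight loss = W^SO − W^NE = 163.995.

163.995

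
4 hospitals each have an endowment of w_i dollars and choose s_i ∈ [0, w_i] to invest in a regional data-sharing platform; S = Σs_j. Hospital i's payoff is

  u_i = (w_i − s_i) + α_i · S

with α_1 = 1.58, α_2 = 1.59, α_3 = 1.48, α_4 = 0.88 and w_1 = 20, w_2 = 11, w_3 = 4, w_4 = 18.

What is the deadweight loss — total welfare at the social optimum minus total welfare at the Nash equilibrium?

81.54

∂u_i/∂s_i = α_i − 1, so hospital i contributes w_i if α_i > 1, else 0.
α_i > 1 for i ∈ {1, 2, 3}; NE contributions (20, 11, 4, 0), S = 35.
W^NE = Σw_i − S^NE + (Σα_i)·S^NE = 53 + 4.53·35 = 211.55.
Planner: ∂(Σu_j)/∂s_i = Σα_j − 1 = 4.53 > 0, so everyone contributes w_i; S^SO = 53, W^SO = 53 + 4.53·53 = 293.09.
Deadweight loss = 81.54.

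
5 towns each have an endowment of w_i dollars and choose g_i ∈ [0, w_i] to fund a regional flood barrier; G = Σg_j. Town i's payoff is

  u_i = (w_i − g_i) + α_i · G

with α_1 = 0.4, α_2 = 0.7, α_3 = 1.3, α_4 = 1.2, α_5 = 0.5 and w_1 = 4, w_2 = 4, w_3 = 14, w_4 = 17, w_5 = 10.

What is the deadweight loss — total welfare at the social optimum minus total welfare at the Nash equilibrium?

∂u_i/∂g_i = α_i − 1, so town i contributes w_i if α_i > 1, else 0.
α_i > 1 for i ∈ {3, 4}; NE contributions (0, 0, 14, 17, 0), G = 31.
W^NE = Σw_i − G^NE + (Σα_i)·G^NE = 49 + 3.1·31 = 145.1.
Planner: ∂(Σu_j)/∂g_i = Σα_j − 1 = 3.1 > 0, so everyone contributes w_i; G^SO = 49, W^SO = 49 + 3.1·49 = 200.9.
Deadweight loss = 55.8.

55.8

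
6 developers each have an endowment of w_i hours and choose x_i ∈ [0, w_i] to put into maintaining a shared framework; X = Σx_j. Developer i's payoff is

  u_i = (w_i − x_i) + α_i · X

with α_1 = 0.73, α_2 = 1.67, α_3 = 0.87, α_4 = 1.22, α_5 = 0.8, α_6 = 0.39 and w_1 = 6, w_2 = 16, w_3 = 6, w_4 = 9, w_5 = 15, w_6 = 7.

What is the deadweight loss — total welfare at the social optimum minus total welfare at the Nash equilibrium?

∂u_i/∂x_i = α_i − 1, so developer i contributes w_i if α_i > 1, else 0.
α_i > 1 for i ∈ {2, 4}; NE contributions (0, 16, 0, 9, 0, 0), X = 25.
W^NE = Σw_i − X^NE + (Σα_i)·X^NE = 59 + 4.68·25 = 176.
Planner: ∂(Σu_j)/∂x_i = Σα_j − 1 = 4.68 > 0, so everyone contributes w_i; X^SO = 59, W^SO = 59 + 4.68·59 = 335.12.
Deadweight loss = 159.12.

159.12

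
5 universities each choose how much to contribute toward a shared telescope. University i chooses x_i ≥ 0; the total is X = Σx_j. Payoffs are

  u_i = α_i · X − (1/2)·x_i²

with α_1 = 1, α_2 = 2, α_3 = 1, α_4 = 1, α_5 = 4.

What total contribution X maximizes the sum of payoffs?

45

Planner FOC: ∂(Σu_j)/∂x_i = (Σα_j) − x_i = 0, so x_i^SO = Σα_j = 9 for every i; X^SO = 45.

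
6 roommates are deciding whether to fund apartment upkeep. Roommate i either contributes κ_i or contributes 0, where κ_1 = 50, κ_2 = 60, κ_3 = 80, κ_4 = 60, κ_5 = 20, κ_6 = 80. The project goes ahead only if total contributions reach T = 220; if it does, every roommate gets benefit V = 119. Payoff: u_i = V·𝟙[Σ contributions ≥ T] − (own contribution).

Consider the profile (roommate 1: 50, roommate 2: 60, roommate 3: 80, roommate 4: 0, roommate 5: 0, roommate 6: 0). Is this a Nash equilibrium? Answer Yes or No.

Total = 190 < 220: not provided.
Roommate 1 (pledges 50, payoff -50): dropping to 0 → total 140, payoff 0. Profitable deviation.

No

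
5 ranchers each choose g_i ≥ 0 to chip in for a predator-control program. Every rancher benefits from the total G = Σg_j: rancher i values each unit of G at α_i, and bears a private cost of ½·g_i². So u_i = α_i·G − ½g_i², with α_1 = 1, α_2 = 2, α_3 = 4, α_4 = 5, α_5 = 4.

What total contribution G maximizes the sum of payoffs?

Planner FOC: ∂(Σu_j)/∂g_i = (Σα_j) − g_i = 0, so g_i^SO = Σα_j = 16 for every i; G^SO = 80.

80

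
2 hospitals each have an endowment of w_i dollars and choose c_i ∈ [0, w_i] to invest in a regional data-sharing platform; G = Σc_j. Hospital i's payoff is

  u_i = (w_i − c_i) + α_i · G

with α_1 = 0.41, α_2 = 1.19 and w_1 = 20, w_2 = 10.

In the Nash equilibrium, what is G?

∂u_i/∂c_i = α_i − 1, so hospital i contributes w_i if α_i > 1, else 0.
α_i > 1 for i ∈ {2}; NE contributions (0, 10), G = 10.

10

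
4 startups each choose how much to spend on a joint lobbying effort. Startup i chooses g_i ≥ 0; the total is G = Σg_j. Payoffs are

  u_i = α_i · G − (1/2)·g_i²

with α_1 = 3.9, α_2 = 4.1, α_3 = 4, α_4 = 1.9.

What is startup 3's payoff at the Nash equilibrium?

47.6

Startup i's FOC: ∂u_i/∂g_i = α_i − g_i = 0, so g_i* = α_i.
NE contributions = (3.9, 4.1, 4, 1.9); G = 13.9.
u_3 = α_3·G − ½·(g_3)² = 4·13.9 − ½·4² = 47.6.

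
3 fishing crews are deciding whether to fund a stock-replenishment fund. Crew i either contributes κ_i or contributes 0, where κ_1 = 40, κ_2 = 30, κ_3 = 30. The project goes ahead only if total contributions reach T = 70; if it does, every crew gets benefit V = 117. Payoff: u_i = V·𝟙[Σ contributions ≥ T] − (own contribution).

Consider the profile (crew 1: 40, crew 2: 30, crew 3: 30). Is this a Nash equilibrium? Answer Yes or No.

No

Total = 100 ≥ 70: provided.
Crew 1 (pledges 40, payoff 77): dropping to 0 → total 60, payoff 0. No gain.
Crew 2 (pledges 30, payoff 87): dropping to 0 → total 70, payoff 117. Profitable deviation.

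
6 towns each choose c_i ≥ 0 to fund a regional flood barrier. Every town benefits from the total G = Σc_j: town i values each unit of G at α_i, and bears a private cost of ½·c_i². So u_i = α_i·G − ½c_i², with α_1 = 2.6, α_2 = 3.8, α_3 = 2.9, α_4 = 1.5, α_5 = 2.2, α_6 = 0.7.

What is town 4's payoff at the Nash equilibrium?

19.425

Town i's FOC: ∂u_i/∂c_i = α_i − c_i = 0, so c_i* = α_i.
NE contributions = (2.6, 3.8, 2.9, 1.5, 2.2, 0.7); G = 13.7.
u_4 = α_4·G − ½·(c_4)² = 1.5·13.7 − ½·1.5² = 19.425.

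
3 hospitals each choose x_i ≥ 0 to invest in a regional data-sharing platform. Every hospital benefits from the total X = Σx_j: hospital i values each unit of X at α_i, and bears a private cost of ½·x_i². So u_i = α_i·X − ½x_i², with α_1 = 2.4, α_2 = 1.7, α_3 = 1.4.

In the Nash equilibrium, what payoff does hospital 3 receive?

Hospital i's FOC: ∂u_i/∂x_i = α_i − x_i = 0, so x_i* = α_i.
NE contributions = (2.4, 1.7, 1.4); X = 5.5.
u_3 = α_3·X − ½·(x_3)² = 1.4·5.5 − ½·1.4² = 6.72.

6.72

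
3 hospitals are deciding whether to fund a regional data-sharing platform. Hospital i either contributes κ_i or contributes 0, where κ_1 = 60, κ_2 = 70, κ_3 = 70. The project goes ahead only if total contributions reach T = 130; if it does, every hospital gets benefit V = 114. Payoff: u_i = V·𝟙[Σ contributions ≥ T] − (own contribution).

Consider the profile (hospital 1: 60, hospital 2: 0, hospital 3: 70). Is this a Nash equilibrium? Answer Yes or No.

Total = 130 ≥ 130: provided.
Hospital 1 (pledges 60, payoff 54): dropping to 0 → total 70, payoff 0. No gain.
Hospital 2 (pledges 0, payoff 114): pledging 70 → total 200, payoff 44. No gain.
Hospital 3 (pledges 70, payoff 44): dropping to 0 → total 60, payoff 0. No gain.

Yes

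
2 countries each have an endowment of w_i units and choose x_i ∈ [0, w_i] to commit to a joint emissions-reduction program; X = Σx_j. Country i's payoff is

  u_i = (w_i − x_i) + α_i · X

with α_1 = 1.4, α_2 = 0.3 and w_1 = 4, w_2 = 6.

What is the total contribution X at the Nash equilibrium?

∂u_i/∂x_i = α_i − 1, so country i contributes w_i if α_i > 1, else 0.
α_i > 1 for i ∈ {1}; NE contributions (4, 0), X = 4.

4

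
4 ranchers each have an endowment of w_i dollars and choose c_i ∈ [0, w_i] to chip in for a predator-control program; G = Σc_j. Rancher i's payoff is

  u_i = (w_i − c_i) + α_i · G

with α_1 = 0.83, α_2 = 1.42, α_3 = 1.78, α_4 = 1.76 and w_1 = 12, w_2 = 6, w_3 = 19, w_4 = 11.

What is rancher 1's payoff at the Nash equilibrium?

41.88

∂u_i/∂c_i = α_i − 1, so rancher i contributes w_i if α_i > 1, else 0.
α_i > 1 for i ∈ {2, 3, 4}; NE contributions (0, 6, 19, 11), G = 36.
u_1 = (12 − 0) + 0.83·36 = 41.88.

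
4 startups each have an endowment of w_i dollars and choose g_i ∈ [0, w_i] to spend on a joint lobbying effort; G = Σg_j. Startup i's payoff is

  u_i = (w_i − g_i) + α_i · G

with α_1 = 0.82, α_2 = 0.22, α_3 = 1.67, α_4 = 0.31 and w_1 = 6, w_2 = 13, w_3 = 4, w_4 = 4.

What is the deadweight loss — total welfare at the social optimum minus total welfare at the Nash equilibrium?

46.46

∂u_i/∂g_i = α_i − 1, so startup i contributes w_i if α_i > 1, else 0.
α_i > 1 for i ∈ {3}; NE contributions (0, 0, 4, 0), G = 4.
W^NE = Σw_i − G^NE + (Σα_i)·G^NE = 27 + 2.02·4 = 35.08.
Planner: ∂(Σu_j)/∂g_i = Σα_j − 1 = 2.02 > 0, so everyone contributes w_i; G^SO = 27, W^SO = 27 + 2.02·27 = 81.54.
Deadweight loss = 46.46.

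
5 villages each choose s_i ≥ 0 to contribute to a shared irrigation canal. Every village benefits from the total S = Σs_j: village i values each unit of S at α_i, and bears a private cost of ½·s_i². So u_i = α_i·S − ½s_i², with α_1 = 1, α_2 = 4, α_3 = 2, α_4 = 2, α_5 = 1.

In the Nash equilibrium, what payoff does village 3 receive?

Village i's FOC: ∂u_i/∂s_i = α_i − s_i = 0, so s_i* = α_i.
NE contributions = (1, 4, 2, 2, 1); S = 10.
u_3 = α_3·S − ½·(s_3)² = 2·10 − ½·2² = 18.

18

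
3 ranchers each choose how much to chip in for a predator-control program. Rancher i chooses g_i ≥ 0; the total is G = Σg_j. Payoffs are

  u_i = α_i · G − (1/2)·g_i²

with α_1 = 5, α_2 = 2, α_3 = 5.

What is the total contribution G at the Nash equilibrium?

Rancher i's FOC: ∂u_i/∂g_i = α_i − g_i = 0, so g_i* = α_i.
NE contributions = (5, 2, 5); G = 12.

12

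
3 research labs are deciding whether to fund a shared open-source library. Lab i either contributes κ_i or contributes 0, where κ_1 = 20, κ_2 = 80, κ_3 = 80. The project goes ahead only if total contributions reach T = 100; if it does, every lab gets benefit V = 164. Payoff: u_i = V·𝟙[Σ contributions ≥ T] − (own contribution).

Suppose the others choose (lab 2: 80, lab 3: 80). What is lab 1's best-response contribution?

0

Others' total = 160 ≥ 100; contributing adds cost 20 for no extra benefit.
Best response: 0.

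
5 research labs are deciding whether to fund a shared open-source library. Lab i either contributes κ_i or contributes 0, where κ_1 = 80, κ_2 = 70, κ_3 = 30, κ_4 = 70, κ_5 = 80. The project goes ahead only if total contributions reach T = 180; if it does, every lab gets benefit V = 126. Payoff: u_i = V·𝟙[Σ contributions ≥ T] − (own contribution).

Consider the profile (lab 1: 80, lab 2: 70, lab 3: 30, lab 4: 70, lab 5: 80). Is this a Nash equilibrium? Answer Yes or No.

Total = 330 ≥ 180: provided.
Lab 1 (pledges 80, payoff 46): dropping to 0 → total 250, payoff 126. Profitable deviation.

No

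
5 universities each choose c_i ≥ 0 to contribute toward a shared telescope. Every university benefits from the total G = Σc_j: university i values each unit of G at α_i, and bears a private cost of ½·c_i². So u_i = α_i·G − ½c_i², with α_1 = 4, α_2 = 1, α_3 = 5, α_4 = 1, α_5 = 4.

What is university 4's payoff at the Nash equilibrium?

14.5

University i's FOC: ∂u_i/∂c_i = α_i − c_i = 0, so c_i* = α_i.
NE contributions = (4, 1, 5, 1, 4); G = 15.
u_4 = α_4·G − ½·(c_4)² = 1·15 − ½·1² = 14.5.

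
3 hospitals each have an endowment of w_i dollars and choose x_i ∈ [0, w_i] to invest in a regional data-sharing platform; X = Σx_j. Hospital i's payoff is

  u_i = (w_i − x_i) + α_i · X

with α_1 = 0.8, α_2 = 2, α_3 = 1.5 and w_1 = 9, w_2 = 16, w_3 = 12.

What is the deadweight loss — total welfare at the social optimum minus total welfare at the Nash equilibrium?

∂u_i/∂x_i = α_i − 1, so hospital i contributes w_i if α_i > 1, else 0.
α_i > 1 for i ∈ {2, 3}; NE contributions (0, 16, 12), X = 28.
W^NE = Σw_i − X^NE + (Σα_i)·X^NE = 37 + 3.3·28 = 129.4.
Planner: ∂(Σu_j)/∂x_i = Σα_j − 1 = 3.3 > 0, so everyone contributes w_i; X^SO = 37, W^SO = 37 + 3.3·37 = 159.1.
Deadweight loss = 29.7.

29.7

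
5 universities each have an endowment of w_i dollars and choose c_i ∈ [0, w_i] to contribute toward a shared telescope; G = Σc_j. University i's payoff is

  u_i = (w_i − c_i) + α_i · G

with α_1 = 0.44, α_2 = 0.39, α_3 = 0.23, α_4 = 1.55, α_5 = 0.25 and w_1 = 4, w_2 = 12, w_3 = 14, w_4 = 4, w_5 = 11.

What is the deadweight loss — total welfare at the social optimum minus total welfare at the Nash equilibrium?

76.26

∂u_i/∂c_i = α_i − 1, so university i contributes w_i if α_i > 1, else 0.
α_i > 1 for i ∈ {4}; NE contributions (0, 0, 0, 4, 0), G = 4.
W^NE = Σw_i − G^NE + (Σα_i)·G^NE = 45 + 1.86·4 = 52.44.
Planner: ∂(Σu_j)/∂c_i = Σα_j − 1 = 1.86 > 0, so everyone contributes w_i; G^SO = 45, W^SO = 45 + 1.86·45 = 128.7.
Deadweight loss = 76.26.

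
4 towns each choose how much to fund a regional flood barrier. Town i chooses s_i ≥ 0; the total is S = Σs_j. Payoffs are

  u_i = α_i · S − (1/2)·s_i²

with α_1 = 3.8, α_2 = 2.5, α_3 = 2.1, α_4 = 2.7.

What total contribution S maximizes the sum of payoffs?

Planner FOC: ∂(Σu_j)/∂s_i = (Σα_j) − s_i = 0, so s_i^SO = Σα_j = 11.1 for every i; S^SO = 44.4.

44.4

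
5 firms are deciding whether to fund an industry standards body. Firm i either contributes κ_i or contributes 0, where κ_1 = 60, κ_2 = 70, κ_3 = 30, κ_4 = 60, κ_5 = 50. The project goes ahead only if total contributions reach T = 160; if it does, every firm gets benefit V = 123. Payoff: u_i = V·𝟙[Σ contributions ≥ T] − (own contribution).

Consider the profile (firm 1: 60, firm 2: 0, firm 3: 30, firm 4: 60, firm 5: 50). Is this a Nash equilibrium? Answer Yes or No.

Total = 200 ≥ 160: provided.
Firm 1 (pledges 60, payoff 63): dropping to 0 → total 140, payoff 0. No gain.
Firm 2 (pledges 0, payoff 123): pledging 70 → total 270, payoff 53. No gain.
Firm 3 (pledges 30, payoff 93): dropping to 0 → total 170, payoff 123. Profitable deviation.

No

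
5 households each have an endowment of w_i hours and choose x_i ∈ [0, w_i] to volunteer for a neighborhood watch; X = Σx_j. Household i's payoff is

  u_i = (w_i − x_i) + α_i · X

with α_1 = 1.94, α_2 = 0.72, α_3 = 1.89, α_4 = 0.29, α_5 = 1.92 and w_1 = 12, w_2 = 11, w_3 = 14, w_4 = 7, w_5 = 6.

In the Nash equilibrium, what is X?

∂u_i/∂x_i = α_i − 1, so household i contributes w_i if α_i > 1, else 0.
α_i > 1 for i ∈ {1, 3, 5}; NE contributions (12, 0, 14, 0, 6), X = 32.

32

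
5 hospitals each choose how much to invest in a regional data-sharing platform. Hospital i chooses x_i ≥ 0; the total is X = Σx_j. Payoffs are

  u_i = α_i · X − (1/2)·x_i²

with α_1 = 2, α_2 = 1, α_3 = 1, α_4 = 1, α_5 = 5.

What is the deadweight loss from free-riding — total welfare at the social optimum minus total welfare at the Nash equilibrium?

166

Hospital i's FOC: ∂u_i/∂x_i = α_i − x_i = 0, so x_i* = α_i.
NE contributions = (2, 1, 1, 1, 5); X = 10.
W^NE = (Σα)·X − ½Σα_i² = 10² − ½·32 = 84.
Planner sets x_i = Σα_j = 10 for every i, so X^SO = 5·10 = 50.
W^SO = (Σα)·X^SO − ½·5·(Σα)² = (5/2)·10² = 250.
Deadweight loss = W^SO − W^NE = 166.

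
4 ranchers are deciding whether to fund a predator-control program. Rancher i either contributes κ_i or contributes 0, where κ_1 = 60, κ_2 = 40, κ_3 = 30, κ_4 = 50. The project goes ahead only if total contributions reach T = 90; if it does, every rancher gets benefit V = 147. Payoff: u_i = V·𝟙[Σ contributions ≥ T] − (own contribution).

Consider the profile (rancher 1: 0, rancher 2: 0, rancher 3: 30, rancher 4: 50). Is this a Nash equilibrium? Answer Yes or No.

Total = 80 < 90: not provided.
Rancher 1 (pledges 0, payoff 0): pledging 60 → total 140, payoff 87. Profitable deviation.

No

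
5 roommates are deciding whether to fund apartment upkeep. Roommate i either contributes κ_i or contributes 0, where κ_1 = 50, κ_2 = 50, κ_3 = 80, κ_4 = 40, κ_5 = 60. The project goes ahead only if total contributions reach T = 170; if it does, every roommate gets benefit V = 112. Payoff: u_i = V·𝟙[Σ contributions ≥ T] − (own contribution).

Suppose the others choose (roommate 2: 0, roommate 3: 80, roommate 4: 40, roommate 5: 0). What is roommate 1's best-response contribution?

Others' total = 120. Contributing 50 brings total to 170 ≥ 170: gain V − κ_1 = 62.
Best response: 50.

50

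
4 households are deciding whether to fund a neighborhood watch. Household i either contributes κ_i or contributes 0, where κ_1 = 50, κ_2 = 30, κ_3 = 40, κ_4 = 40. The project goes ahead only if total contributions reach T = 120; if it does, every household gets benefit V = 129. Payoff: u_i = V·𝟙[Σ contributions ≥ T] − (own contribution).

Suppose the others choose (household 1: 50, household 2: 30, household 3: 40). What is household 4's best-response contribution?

Others' total = 120 ≥ 120; contributing adds cost 40 for no extra benefit.
Best response: 0.

0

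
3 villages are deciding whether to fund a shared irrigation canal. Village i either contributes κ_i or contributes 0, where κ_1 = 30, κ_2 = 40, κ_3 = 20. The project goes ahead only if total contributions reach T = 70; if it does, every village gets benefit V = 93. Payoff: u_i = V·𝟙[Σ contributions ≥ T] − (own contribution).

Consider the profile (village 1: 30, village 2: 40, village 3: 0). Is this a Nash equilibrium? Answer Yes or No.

Yes

Total = 70 ≥ 70: provided.
Village 1 (pledges 30, payoff 63): dropping to 0 → total 40, payoff 0. No gain.
Village 2 (pledges 40, payoff 53): dropping to 0 → total 30, payoff 0. No gain.
Village 3 (pledges 0, payoff 93): pledging 20 → total 90, payoff 73. No gain.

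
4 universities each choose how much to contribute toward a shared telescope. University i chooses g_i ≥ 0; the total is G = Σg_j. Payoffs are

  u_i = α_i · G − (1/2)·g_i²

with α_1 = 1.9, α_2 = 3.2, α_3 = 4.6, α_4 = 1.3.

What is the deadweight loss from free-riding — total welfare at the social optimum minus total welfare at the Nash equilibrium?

University i's FOC: ∂u_i/∂g_i = α_i − g_i = 0, so g_i* = α_i.
NE contributions = (1.9, 3.2, 4.6, 1.3); G = 11.
W^NE = (Σα)·G − ½Σα_i² = 11² − ½·36.7 = 102.65.
Planner sets g_i = Σα_j = 11 for every i, so G^SO = 4·11 = 44.
W^SO = (Σα)·G^SO − ½·4·(Σα)² = (4/2)·11² = 242.
Deadweight loss = W^SO − W^NE = 139.35.

139.35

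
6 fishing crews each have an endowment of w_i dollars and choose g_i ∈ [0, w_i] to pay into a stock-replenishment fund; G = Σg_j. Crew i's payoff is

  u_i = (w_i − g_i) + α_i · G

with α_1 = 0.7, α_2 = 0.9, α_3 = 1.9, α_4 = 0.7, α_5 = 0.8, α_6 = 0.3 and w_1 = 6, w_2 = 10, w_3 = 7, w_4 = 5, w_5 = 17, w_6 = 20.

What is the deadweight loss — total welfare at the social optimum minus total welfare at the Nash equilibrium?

∂u_i/∂g_i = α_i − 1, so crew i contributes w_i if α_i > 1, else 0.
α_i > 1 for i ∈ {3}; NE contributions (0, 0, 7, 0, 0, 0), G = 7.
W^NE = Σw_i − G^NE + (Σα_i)·G^NE = 65 + 4.3·7 = 95.1.
Planner: ∂(Σu_j)/∂g_i = Σα_j − 1 = 4.3 > 0, so everyone contributes w_i; G^SO = 65, W^SO = 65 + 4.3·65 = 344.5.
Deadweight loss = 249.4.

249.4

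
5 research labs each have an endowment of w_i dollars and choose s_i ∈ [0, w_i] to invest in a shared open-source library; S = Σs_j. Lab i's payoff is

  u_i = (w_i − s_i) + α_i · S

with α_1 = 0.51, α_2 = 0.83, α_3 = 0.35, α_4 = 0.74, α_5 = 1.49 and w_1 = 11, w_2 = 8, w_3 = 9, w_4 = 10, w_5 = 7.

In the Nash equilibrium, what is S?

∂u_i/∂s_i = α_i − 1, so lab i contributes w_i if α_i > 1, else 0.
α_i > 1 for i ∈ {5}; NE contributions (0, 0, 0, 0, 7), S = 7.

7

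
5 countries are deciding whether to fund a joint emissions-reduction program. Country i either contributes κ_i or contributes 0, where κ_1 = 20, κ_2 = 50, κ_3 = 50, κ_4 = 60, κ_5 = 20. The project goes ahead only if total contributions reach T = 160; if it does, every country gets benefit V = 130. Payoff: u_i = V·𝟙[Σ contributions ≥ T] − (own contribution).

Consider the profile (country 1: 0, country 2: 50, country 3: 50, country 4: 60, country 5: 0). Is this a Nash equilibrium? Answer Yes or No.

Yes

Total = 160 ≥ 160: provided.
Country 1 (pledges 0, payoff 130): pledging 20 → total 180, payoff 110. No gain.
Country 2 (pledges 50, payoff 80): dropping to 0 → total 110, payoff 0. No gain.
Country 3 (pledges 50, payoff 80): dropping to 0 → total 110, payoff 0. No gain.
Country 4 (pledges 60, payoff 70): dropping to 0 → total 100, payoff 0. No gain.
Country 5 (pledges 0, payoff 130): pledging 20 → total 180, payoff 110. No gain.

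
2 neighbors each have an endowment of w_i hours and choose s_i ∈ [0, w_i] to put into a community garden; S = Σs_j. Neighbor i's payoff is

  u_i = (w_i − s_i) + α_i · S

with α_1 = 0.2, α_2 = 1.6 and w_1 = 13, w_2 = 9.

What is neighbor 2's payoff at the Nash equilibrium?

∂u_i/∂s_i = α_i − 1, so neighbor i contributes w_i if α_i > 1, else 0.
α_i > 1 for i ∈ {2}; NE contributions (0, 9), S = 9.
u_2 = (9 − 9) + 1.6·9 = 14.4.

14.4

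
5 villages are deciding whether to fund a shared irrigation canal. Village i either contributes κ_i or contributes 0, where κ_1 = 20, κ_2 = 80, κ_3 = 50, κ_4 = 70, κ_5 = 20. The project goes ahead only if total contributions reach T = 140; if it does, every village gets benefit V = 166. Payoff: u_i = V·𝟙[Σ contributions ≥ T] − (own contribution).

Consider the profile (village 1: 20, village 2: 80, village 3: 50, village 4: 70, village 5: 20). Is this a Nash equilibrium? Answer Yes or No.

No

Total = 240 ≥ 140: provided.
Village 1 (pledges 20, payoff 146): dropping to 0 → total 220, payoff 166. Profitable deviation.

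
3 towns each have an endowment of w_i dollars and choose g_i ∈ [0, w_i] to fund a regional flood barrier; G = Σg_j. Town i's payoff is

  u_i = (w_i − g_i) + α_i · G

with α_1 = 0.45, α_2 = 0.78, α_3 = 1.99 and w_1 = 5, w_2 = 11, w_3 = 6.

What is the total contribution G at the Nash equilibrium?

∂u_i/∂g_i = α_i − 1, so town i contributes w_i if α_i > 1, else 0.
α_i > 1 for i ∈ {3}; NE contributions (0, 0, 6), G = 6.

6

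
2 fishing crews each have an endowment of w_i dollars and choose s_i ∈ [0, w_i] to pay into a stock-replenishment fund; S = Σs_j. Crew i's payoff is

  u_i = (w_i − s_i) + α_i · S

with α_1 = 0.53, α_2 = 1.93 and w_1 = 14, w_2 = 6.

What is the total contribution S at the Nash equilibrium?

∂u_i/∂s_i = α_i − 1, so crew i contributes w_i if α_i > 1, else 0.
α_i > 1 for i ∈ {2}; NE contributions (0, 6), S = 6.

6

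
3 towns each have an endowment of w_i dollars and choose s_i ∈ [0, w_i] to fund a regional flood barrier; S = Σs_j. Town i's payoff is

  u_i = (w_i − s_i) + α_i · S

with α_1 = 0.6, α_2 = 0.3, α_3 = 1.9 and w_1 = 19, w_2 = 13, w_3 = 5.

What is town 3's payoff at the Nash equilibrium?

∂u_i/∂s_i = α_i − 1, so town i contributes w_i if α_i > 1, else 0.
α_i > 1 for i ∈ {3}; NE contributions (0, 0, 5), S = 5.
u_3 = (5 − 5) + 1.9·5 = 9.5.

9.5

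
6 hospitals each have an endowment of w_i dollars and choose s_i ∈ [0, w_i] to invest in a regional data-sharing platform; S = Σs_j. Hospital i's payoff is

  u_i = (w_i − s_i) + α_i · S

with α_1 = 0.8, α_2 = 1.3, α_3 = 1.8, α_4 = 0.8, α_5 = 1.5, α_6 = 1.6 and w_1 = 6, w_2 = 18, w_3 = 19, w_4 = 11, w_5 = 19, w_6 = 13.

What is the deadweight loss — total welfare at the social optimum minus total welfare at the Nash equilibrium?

∂u_i/∂s_i = α_i − 1, so hospital i contributes w_i if α_i > 1, else 0.
α_i > 1 for i ∈ {2, 3, 5, 6}; NE contributions (0, 18, 19, 0, 19, 13), S = 69.
W^NE = Σw_i − S^NE + (Σα_i)·S^NE = 86 + 6.8·69 = 555.2.
Planner: ∂(Σu_j)/∂s_i = Σα_j − 1 = 6.8 > 0, so everyone contributes w_i; S^SO = 86, W^SO = 86 + 6.8·86 = 670.8.
Deadweight loss = 115.6.

115.6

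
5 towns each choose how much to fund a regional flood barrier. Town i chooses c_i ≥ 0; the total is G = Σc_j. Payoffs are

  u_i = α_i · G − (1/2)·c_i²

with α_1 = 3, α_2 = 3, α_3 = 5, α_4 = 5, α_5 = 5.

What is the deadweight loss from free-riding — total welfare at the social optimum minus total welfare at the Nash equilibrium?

708

Town i's FOC: ∂u_i/∂c_i = α_i − c_i = 0, so c_i* = α_i.
NE contributions = (3, 3, 5, 5, 5); G = 21.
W^NE = (Σα)·G − ½Σα_i² = 21² − ½·93 = 394.5.
Planner sets c_i = Σα_j = 21 for every i, so G^SO = 5·21 = 105.
W^SO = (Σα)·G^SO − ½·5·(Σα)² = (5/2)·21² = 1102.5.
Deadweight loss = W^SO − W^NE = 708.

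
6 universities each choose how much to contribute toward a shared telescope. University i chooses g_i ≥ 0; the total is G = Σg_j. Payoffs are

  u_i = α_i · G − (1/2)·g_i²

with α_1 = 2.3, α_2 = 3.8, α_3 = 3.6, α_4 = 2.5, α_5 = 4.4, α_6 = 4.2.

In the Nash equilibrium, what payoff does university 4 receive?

48.875

University i's FOC: ∂u_i/∂g_i = α_i − g_i = 0, so g_i* = α_i.
NE contributions = (2.3, 3.8, 3.6, 2.5, 4.4, 4.2); G = 20.8.
u_4 = α_4·G − ½·(g_4)² = 2.5·20.8 − ½·2.5² = 48.875.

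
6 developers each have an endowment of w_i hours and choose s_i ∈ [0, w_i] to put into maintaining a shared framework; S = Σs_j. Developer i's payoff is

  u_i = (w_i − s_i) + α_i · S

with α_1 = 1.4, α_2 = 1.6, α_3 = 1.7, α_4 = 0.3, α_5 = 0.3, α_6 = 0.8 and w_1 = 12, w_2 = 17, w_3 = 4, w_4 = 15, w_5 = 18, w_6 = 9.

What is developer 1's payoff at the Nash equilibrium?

46.2

∂u_i/∂s_i = α_i − 1, so developer i contributes w_i if α_i > 1, else 0.
α_i > 1 for i ∈ {1, 2, 3}; NE contributions (12, 17, 4, 0, 0, 0), S = 33.
u_1 = (12 − 12) + 1.4·33 = 46.2.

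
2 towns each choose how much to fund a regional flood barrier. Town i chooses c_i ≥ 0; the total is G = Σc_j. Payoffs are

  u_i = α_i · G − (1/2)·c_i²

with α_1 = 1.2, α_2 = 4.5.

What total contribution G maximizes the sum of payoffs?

11.4

Planner FOC: ∂(Σu_j)/∂c_i = (Σα_j) − c_i = 0, so c_i^SO = Σα_j = 5.7 for every i; G^SO = 11.4.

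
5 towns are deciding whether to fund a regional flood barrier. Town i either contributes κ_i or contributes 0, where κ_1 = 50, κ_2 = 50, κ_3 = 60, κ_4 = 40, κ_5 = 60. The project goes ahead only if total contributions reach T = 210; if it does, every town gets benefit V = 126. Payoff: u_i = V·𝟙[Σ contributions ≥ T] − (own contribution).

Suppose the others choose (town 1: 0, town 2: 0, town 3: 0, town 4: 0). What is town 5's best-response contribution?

Others' total = 0. Even contributing 60 gives 60 < 210: no benefit either way.
Best response: 0.

0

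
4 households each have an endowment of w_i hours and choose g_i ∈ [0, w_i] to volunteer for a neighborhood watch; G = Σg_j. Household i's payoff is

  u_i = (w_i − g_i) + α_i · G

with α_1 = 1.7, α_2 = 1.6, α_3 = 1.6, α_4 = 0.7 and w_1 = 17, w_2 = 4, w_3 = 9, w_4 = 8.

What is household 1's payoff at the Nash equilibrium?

∂u_i/∂g_i = α_i − 1, so household i contributes w_i if α_i > 1, else 0.
α_i > 1 for i ∈ {1, 2, 3}; NE contributions (17, 4, 9, 0), G = 30.
u_1 = (17 − 17) + 1.7·30 = 51.

51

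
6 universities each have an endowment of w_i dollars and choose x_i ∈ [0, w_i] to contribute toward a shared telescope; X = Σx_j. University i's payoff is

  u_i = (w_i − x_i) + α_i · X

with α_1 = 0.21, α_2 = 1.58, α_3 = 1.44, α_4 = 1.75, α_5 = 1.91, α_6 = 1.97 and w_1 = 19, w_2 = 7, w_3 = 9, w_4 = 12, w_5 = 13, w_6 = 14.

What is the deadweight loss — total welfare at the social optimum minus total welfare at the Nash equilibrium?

∂u_i/∂x_i = α_i − 1, so university i contributes w_i if α_i > 1, else 0.
α_i > 1 for i ∈ {2, 3, 4, 5, 6}; NE contributions (0, 7, 9, 12, 13, 14), X = 55.
W^NE = Σw_i − X^NE + (Σα_i)·X^NE = 74 + 7.86·55 = 506.3.
Planner: ∂(Σu_j)/∂x_i = Σα_j − 1 = 7.86 > 0, so everyone contributes w_i; X^SO = 74, W^SO = 74 + 7.86·74 = 655.64.
Deadweight loss = 149.34.

149.34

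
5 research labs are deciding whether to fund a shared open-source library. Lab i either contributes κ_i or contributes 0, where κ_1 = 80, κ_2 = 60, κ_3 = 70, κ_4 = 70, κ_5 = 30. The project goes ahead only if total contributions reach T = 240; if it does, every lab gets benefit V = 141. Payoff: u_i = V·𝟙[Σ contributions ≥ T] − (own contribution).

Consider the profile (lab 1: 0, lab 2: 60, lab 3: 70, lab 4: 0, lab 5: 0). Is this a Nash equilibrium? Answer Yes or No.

No

Total = 130 < 240: not provided.
Lab 1 (pledges 0, payoff 0): pledging 80 → total 210, payoff -80. No gain.
Lab 2 (pledges 60, payoff -60): dropping to 0 → total 70, payoff 0. Profitable deviation.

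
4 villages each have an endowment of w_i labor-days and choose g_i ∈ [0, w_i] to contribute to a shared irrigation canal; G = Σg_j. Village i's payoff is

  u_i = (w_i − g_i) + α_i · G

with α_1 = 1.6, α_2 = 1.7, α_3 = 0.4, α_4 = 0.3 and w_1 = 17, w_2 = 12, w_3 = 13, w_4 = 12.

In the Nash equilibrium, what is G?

∂u_i/∂g_i = α_i − 1, so village i contributes w_i if α_i > 1, else 0.
α_i > 1 for i ∈ {1, 2}; NE contributions (17, 12, 0, 0), G = 29.

29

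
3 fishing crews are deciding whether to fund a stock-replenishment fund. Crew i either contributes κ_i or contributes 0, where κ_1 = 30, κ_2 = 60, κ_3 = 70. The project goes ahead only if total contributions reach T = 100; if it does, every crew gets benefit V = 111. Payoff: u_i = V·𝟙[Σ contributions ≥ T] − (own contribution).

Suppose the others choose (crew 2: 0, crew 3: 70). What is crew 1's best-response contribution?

Others' total = 70. Contributing 30 brings total to 100 ≥ 100: gain V − κ_1 = 81.
Best response: 30.

30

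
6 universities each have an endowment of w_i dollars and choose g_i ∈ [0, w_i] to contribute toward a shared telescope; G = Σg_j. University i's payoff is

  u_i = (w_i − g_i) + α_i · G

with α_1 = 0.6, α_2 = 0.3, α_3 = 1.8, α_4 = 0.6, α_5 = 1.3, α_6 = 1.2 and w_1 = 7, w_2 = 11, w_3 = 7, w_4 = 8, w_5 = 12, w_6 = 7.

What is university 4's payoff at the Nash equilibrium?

∂u_i/∂g_i = α_i − 1, so university i contributes w_i if α_i > 1, else 0.
α_i > 1 for i ∈ {3, 5, 6}; NE contributions (0, 0, 7, 0, 12, 7), G = 26.
u_4 = (8 − 0) + 0.6·26 = 23.6.

23.6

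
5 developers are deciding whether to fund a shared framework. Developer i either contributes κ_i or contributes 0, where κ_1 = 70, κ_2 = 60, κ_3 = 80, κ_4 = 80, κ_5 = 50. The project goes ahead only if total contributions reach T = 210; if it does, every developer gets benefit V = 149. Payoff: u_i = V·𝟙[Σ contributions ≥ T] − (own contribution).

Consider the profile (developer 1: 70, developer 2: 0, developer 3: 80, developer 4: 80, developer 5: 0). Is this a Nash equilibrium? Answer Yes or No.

Yes

Total = 230 ≥ 210: provided.
Developer 1 (pledges 70, payoff 79): dropping to 0 → total 160, payoff 0. No gain.
Developer 2 (pledges 0, payoff 149): pledging 60 → total 290, payoff 89. No gain.
Developer 3 (pledges 80, payoff 69): dropping to 0 → total 150, payoff 0. No gain.
Developer 4 (pledges 80, payoff 69): dropping to 0 → total 150, payoff 0. No gain.
Developer 5 (pledges 0, payoff 149): pledging 50 → total 280, payoff 99. No gain.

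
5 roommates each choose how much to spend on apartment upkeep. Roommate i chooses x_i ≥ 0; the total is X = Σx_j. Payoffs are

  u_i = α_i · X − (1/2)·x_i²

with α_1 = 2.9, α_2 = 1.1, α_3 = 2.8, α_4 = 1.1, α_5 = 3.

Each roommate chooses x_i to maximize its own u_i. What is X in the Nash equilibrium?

10.9

Roommate i's FOC: ∂u_i/∂x_i = α_i − x_i = 0, so x_i* = α_i.
NE contributions = (2.9, 1.1, 2.8, 1.1, 3); X = 10.9.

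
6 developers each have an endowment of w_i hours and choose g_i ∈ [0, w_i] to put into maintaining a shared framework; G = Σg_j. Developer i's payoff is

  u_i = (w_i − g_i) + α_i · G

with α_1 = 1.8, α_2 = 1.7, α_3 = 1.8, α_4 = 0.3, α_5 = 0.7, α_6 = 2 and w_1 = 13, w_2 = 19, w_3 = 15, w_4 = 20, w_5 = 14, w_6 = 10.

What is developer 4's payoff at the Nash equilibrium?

37.1

∂u_i/∂g_i = α_i − 1, so developer i contributes w_i if α_i > 1, else 0.
α_i > 1 for i ∈ {1, 2, 3, 6}; NE contributions (13, 19, 15, 0, 0, 10), G = 57.
u_4 = (20 − 0) + 0.3·57 = 37.1.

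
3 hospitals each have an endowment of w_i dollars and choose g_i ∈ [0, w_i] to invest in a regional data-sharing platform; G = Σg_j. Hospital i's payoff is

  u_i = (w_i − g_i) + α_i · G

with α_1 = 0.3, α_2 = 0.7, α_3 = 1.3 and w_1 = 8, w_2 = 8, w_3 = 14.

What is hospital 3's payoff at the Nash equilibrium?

∂u_i/∂g_i = α_i − 1, so hospital i contributes w_i if α_i > 1, else 0.
α_i > 1 for i ∈ {3}; NE contributions (0, 0, 14), G = 14.
u_3 = (14 − 14) + 1.3·14 = 18.2.

18.2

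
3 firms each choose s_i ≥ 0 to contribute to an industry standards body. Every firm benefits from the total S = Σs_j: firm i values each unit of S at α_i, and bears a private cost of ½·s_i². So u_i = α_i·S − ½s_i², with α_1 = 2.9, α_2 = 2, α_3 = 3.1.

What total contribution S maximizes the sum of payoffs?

Planner FOC: ∂(Σu_j)/∂s_i = (Σα_j) − s_i = 0, so s_i^SO = Σα_j = 8 for every i; S^SO = 24.

24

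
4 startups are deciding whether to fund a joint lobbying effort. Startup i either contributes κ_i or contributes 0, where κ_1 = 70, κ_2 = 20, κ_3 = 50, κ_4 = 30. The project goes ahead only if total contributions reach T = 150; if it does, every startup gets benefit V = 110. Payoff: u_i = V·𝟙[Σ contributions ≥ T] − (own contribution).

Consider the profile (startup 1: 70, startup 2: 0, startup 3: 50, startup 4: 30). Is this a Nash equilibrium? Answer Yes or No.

Yes

Total = 150 ≥ 150: provided.
Startup 1 (pledges 70, payoff 40): dropping to 0 → total 80, payoff 0. No gain.
Startup 2 (pledges 0, payoff 110): pledging 20 → total 170, payoff 90. No gain.
Startup 3 (pledges 50, payoff 60): dropping to 0 → total 100, payoff 0. No gain.
Startup 4 (pledges 30, payoff 80): dropping to 0 → total 120, payoff 0. No gain.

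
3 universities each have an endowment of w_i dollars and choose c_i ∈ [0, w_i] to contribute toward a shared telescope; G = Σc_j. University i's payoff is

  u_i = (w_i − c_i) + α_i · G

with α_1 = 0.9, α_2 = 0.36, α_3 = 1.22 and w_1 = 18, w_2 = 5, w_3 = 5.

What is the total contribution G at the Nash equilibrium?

5

∂u_i/∂c_i = α_i − 1, so university i contributes w_i if α_i > 1, else 0.
α_i > 1 for i ∈ {3}; NE contributions (0, 0, 5), G = 5.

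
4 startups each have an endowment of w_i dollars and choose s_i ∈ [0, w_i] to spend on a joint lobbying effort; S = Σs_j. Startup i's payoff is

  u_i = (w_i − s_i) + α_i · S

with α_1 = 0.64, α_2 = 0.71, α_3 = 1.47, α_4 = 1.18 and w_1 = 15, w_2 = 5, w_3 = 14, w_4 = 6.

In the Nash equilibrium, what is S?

20

∂u_i/∂s_i = α_i − 1, so startup i contributes w_i if α_i > 1, else 0.
α_i > 1 for i ∈ {3, 4}; NE contributions (0, 0, 14, 6), S = 20.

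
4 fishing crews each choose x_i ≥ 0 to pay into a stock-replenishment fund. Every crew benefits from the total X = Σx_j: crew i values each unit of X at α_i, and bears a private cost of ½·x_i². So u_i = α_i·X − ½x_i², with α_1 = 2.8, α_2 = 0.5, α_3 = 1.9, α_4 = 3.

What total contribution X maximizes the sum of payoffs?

Planner FOC: ∂(Σu_j)/∂x_i = (Σα_j) − x_i = 0, so x_i^SO = Σα_j = 8.2 for every i; X^SO = 32.8.

32.8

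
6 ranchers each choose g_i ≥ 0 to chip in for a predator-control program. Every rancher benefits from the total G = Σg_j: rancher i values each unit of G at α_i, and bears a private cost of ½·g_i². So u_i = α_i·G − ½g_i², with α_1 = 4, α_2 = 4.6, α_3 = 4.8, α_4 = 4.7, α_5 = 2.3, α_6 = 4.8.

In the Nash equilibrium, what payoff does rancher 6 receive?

109.44

Rancher i's FOC: ∂u_i/∂g_i = α_i − g_i = 0, so g_i* = α_i.
NE contributions = (4, 4.6, 4.8, 4.7, 2.3, 4.8); G = 25.2.
u_6 = α_6·G − ½·(g_6)² = 4.8·25.2 − ½·4.8² = 109.44.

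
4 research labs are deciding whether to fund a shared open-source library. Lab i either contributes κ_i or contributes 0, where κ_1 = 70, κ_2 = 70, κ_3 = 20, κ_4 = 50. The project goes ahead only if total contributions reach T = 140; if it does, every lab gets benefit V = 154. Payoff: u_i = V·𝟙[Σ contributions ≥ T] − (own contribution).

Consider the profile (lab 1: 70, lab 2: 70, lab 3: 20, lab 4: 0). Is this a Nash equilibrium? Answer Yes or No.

Total = 160 ≥ 140: provided.
Lab 1 (pledges 70, payoff 84): dropping to 0 → total 90, payoff 0. No gain.
Lab 2 (pledges 70, payoff 84): dropping to 0 → total 90, payoff 0. No gain.
Lab 3 (pledges 20, payoff 134): dropping to 0 → total 140, payoff 154. Profitable deviation.

No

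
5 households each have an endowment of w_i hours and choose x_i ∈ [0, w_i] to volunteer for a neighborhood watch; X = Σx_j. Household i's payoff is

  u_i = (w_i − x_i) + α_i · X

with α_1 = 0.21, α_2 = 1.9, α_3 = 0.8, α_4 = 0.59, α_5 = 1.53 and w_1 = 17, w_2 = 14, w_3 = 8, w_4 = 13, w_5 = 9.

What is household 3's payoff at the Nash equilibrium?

∂u_i/∂x_i = α_i − 1, so household i contributes w_i if α_i > 1, else 0.
α_i > 1 for i ∈ {2, 5}; NE contributions (0, 14, 0, 0, 9), X = 23.
u_3 = (8 − 0) + 0.8·23 = 26.4.

26.4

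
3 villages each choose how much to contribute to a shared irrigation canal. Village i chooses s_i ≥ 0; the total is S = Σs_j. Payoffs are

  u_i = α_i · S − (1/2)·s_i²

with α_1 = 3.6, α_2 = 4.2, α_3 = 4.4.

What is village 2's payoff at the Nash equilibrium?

42.42

Village i's FOC: ∂u_i/∂s_i = α_i − s_i = 0, so s_i* = α_i.
NE contributions = (3.6, 4.2, 4.4); S = 12.2.
u_2 = α_2·S − ½·(s_2)² = 4.2·12.2 − ½·4.2² = 42.42.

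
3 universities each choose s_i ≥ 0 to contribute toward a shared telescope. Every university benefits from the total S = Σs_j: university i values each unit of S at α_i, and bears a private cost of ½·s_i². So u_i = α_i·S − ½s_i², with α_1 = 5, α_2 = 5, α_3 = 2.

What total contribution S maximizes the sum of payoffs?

Planner FOC: ∂(Σu_j)/∂s_i = (Σα_j) − s_i = 0, so s_i^SO = Σα_j = 12 for every i; S^SO = 36.

36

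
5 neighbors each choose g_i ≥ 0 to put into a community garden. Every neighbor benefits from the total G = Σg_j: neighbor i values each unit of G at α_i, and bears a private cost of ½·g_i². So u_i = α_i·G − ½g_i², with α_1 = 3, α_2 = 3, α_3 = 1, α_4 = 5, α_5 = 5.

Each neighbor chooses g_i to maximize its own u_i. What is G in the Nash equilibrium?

Neighbor i's FOC: ∂u_i/∂g_i = α_i − g_i = 0, so g_i* = α_i.
NE contributions = (3, 3, 1, 5, 5); G = 17.

17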